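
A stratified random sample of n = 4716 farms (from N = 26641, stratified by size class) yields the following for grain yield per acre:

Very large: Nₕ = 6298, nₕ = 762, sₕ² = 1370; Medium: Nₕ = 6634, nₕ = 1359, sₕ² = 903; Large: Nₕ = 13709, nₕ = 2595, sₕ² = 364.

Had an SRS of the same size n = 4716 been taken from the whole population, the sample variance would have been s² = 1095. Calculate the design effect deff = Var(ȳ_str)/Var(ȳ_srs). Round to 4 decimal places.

Var(ȳ_str) = Σ Wₕ²(1−fₕ)sₕ²/nₕ with Wₕ = Nₕ/26641:
  Very large: (6298/26641)²·(1−762/6298)·1370/762 = 0.08832086
  Medium: (6634/26641)²·(1−1359/6634)·903/1359 = 0.032761606
  Large: (13709/26641)²·(1−2595/13709)·364/2595 = 0.030111968
  → Var(ȳ_str) = 0.15119443.
Var(ȳ_srs) = (1 − 4716/26641)·1095/4716 = 0.19108623.
deff = 0.15119443 / 0.19108623 = 0.7912.

0.7912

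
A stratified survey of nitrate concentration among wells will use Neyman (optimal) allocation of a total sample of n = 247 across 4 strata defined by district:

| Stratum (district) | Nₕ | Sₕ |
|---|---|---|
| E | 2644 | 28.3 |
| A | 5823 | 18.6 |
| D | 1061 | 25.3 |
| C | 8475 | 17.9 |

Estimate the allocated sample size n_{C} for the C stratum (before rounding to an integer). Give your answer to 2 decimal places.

Neyman allocation: nₕ = n·NₕSₕ / Σⱼ NⱼSⱼ.
Σ NⱼSⱼ = 2644·28.3 + 5823·18.6 + 1061·25.3 + 8475·17.9 = 361678.8.
n_{C} = 247·8475·17.9 / 361678.8 = 103.60.

103.60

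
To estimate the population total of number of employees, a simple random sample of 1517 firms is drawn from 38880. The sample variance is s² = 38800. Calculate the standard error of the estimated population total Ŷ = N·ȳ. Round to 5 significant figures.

Var(Ŷ) = N²·Var(ȳ) = N²·(1 − n/N)·s²/n.
f = 1517/38880 = 0.03901749; Var(ȳ) = 0.96098251·38800/1517 = 24.578854.
Var(Ŷ) = 38880² · 24.578854 = 3.7154733 × 10^10.
SE(Ŷ) = √(3.7154733 × 10^10) = 192760.

192760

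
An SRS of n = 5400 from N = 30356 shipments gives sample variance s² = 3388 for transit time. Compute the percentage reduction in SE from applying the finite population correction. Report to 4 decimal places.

9.3297

f = n/N = 5400/30356 = 0.17788905.
SE_no-fpc = √(s²/n) = 0.79209053; SE_fpc = √((1−f)s²/n) = 0.71819113.
Ratio = √(1−f) = 0.90670334. Reduction = 100·(1 − 0.90670334) = 9.3297%.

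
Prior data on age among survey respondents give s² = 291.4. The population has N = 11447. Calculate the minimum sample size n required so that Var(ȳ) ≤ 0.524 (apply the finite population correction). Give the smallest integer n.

Without fpc, n₀ = s²/D = 291.4/0.524 = 556.1069.
With fpc, (1 − n/N)·s²/n ≤ D requires n ≥ n₀/(1 + n₀/N) = 556.1069/(1 + 556.1069/11447) = 530.3423.
Rounding up, n = 531.

531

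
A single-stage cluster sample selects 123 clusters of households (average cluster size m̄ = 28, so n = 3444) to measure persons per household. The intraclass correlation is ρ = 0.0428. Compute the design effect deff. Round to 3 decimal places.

2.156

deff = 1 + (28 − 1)·0.0428 = 1 + 1.1556 = 2.1556.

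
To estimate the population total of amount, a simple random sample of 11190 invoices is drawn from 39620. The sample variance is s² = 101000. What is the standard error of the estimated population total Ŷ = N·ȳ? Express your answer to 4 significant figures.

Var(Ŷ) = N²·Var(ȳ) = N²·(1 − n/N)·s²/n.
f = 11190/39620 = 0.28243311; Var(ȳ) = 0.71756689·101000/11190 = 6.4766984.
Var(Ŷ) = 39620² · 6.4766984 = 1.0166761 × 10^10.
SE(Ŷ) = √(1.0166761 × 10^10) = 100800.

100800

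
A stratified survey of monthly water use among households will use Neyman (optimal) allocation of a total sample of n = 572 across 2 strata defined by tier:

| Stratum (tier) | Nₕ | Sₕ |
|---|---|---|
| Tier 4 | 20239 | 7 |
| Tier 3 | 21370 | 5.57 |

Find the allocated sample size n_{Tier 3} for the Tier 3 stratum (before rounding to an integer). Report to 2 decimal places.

Neyman allocation: nₕ = n·NₕSₕ / Σⱼ NⱼSⱼ.
Σ NⱼSⱼ = 20239·7 + 21370·5.57 = 260703.9.
n_{Tier 3} = 572·21370·5.57 / 260703.9 = 261.16.

261.16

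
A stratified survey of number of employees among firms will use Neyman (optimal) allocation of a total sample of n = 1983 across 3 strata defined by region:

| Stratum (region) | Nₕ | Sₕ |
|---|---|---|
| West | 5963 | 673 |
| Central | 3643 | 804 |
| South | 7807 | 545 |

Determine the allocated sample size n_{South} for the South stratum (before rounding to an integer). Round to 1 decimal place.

Neyman allocation: nₕ = n·NₕSₕ / Σⱼ NⱼSⱼ.
Σ NⱼSⱼ = 5963·673 + 3643·804 + 7807·545 = 1.1196886 × 10^7.
n_{South} = 1983·7807·545 / (1.1196886 × 10^7) = 753.5.

753.5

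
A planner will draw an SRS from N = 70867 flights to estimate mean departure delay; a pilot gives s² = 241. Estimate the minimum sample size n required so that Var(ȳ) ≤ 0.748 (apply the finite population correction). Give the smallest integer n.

Without fpc, n₀ = s²/D = 241/0.748 = 322.1925.
With fpc, (1 − n/N)·s²/n ≤ D requires n ≥ n₀/(1 + n₀/N) = 322.1925/(1 + 322.1925/70867) = 320.7343.
Rounding up, n = 321.

321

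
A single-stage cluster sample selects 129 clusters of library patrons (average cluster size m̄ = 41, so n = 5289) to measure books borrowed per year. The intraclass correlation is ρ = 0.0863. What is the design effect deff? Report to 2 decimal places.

4.45

deff = 1 + (41 − 1)·0.0863 = 1 + 3.452 = 4.452.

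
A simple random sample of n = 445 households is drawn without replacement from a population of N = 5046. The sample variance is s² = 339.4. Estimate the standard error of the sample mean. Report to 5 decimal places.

Under SRS without replacement, Var(ȳ) = (1 − f)·s²/n with f = n/N = 445/5046 = 0.08818866.
Var(ȳ) = (1 − 0.08818866)·339.4/445 = 0.91181134·0.76269663 = 0.69543543.
SE(ȳ) = √(0.69543543) = 0.83393.

0.83393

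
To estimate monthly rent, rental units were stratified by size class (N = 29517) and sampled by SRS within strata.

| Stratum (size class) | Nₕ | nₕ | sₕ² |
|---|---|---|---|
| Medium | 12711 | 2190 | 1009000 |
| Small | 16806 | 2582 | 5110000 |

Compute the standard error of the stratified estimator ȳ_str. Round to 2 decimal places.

Var(ȳ_str) = Σₕ Wₕ²(1 − fₕ)sₕ²/nₕ with Wₕ = Nₕ/N, N = 29517.
Medium: Wₕ = 0.43063319; term = 0.43063319²·(1 − 0.17229172)·1009000/2190 = 70.719529.
Small: Wₕ = 0.56936681; term = 0.56936681²·(1 − 0.15363561)·5110000/2582 = 543.00813.
Sum = 613.72766.
SE = √(613.72766) = 24.77.

24.77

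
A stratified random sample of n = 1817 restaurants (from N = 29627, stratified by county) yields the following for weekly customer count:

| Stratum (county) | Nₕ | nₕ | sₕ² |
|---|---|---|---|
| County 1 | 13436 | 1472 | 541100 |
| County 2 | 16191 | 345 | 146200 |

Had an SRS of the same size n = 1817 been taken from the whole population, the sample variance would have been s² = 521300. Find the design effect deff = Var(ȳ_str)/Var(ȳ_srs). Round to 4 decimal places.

Var(ȳ_str) = Σ Wₕ²(1−fₕ)sₕ²/nₕ with Wₕ = Nₕ/29627:
  County 1: (13436/29627)²·(1−1472/13436)·541100/1472 = 67.319482
  County 2: (16191/29627)²·(1−345/16191)·146200/345 = 123.86433
  → Var(ȳ_str) = 191.18381.
Var(ȳ_srs) = (1 − 1817/29627)·521300/1817 = 269.30605.
deff = 191.18381 / 269.30605 = 0.7099.

0.7099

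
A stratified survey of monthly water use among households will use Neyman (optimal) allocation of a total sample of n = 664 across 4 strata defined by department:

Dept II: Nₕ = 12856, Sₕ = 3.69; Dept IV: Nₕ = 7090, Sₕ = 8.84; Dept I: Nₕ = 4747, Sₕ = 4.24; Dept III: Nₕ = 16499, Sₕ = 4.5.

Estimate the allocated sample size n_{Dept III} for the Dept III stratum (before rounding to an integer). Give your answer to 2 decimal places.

241.09

Neyman allocation: nₕ = n·NₕSₕ / Σⱼ NⱼSⱼ.
Σ NⱼSⱼ = 12856·3.69 + 7090·8.84 + 4747·4.24 + 16499·4.5 = 204487.02.
n_{Dept III} = 664·16499·4.5 / 204487.02 = 241.09.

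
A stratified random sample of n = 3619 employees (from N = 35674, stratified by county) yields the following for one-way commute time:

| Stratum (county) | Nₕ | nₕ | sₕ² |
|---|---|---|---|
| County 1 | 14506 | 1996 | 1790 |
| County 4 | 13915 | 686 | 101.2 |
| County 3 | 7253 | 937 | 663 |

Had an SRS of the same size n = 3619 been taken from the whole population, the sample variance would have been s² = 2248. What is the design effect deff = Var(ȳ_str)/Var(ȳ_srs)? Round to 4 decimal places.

Var(ȳ_str) = Σ Wₕ²(1−fₕ)sₕ²/nₕ with Wₕ = Nₕ/35674:
  County 1: (14506/35674)²·(1−1996/14506)·1790/1996 = 0.12787742
  County 4: (13915/35674)²·(1−686/13915)·101.2/686 = 0.021338457
  County 3: (7253/35674)²·(1−937/7253)·663/937 = 0.025470069
  → Var(ȳ_str) = 0.17468595.
Var(ȳ_srs) = (1 − 3619/35674)·2248/3619 = 0.55815099.
deff = 0.17468595 / 0.55815099 = 0.3130.

0.3130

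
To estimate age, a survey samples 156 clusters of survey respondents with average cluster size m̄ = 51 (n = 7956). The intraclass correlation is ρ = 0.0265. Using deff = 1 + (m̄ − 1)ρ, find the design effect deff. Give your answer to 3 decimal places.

deff = 1 + (51 − 1)·0.0265 = 1 + 1.325 = 2.325.

2.325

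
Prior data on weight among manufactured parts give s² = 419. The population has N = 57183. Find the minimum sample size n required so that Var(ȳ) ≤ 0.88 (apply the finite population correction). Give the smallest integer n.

473

Without fpc, n₀ = s²/D = 419/0.88 = 476.1364.
With fpc, (1 − n/N)·s²/n ≤ D requires n ≥ n₀/(1 + n₀/N) = 476.1364/(1 + 476.1364/57183) = 472.2046.
Rounding up, n = 473.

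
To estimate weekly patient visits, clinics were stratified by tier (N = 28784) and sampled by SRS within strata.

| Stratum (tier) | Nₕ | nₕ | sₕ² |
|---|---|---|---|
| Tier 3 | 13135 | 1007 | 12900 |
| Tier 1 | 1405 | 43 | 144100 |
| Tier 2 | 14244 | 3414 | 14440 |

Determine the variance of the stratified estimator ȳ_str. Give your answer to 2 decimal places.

Var(ȳ_str) = Σₕ Wₕ²(1 − fₕ)sₕ²/nₕ with Wₕ = Nₕ/N, N = 28784.
Tier 3: Wₕ = 0.45632991; term = 0.45632991²·(1 − 0.07666540)·12900/1007 = 2.4630726.
Tier 1: Wₕ = 0.04881184; term = 0.04881184²·(1 − 0.03060498)·144100/43 = 7.7401017.
Tier 2: Wₕ = 0.49485825; term = 0.49485825²·(1 − 0.23967987)·14440/3414 = 0.78752039.
Sum = 10.990695.

10.99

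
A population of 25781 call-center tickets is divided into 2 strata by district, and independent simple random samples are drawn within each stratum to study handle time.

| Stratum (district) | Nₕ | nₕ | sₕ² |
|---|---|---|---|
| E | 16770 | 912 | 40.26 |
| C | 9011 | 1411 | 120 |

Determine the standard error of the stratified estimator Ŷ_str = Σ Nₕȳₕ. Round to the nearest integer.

4191

Var(Ŷ_str) = Σₕ Nₕ²(1 − fₕ)sₕ²/nₕ.
E: 16770²·(1 − 912/16770)·40.26/912 = 1.1739792 × 10^7.
C: 9011²·(1 − 1411/9011)·120/1411 = 5.8242608 × 10^6.
Sum = 1.7564053 × 10^7.
SE = √(1.7564053 × 10^7) = 4191.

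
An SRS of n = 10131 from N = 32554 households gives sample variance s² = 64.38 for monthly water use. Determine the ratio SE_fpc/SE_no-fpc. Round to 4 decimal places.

f = n/N = 10131/32554 = 0.31120600.
SE_no-fpc = √(s²/n) = 0.079716703; SE_fpc = √((1−f)s²/n) = 0.066159773.
Ratio = √(1−f) = 0.82993614.

0.8299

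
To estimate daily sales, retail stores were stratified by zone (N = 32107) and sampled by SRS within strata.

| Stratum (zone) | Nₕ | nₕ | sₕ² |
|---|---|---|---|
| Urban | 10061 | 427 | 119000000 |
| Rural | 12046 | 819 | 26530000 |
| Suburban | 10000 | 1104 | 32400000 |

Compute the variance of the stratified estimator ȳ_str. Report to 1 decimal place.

Var(ȳ_str) = Σₕ Wₕ²(1 − fₕ)sₕ²/nₕ with Wₕ = Nₕ/N, N = 32107.
Urban: Wₕ = 0.31335846; term = 0.31335846²·(1 − 0.04244111)·119000000/427 = 26203.99.
Rural: Wₕ = 0.37518298; term = 0.37518298²·(1 − 0.06798937)·26530000/819 = 4249.7215.
Suburban: Wₕ = 0.31145856; term = 0.31145856²·(1 − 0.11040000)·32400000/1104 = 2532.6271.
Sum = 32986.339.

32986.3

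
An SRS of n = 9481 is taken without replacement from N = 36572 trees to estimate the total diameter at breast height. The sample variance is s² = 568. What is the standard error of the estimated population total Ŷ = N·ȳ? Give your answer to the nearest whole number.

7704

Var(Ŷ) = N²·Var(ȳ) = N²·(1 − n/N)·s²/n.
f = 9481/36572 = 0.25924204; Var(ȳ) = 0.74075796·568/9481 = 0.044378285.
Var(Ŷ) = 36572² · 0.044378285 = 5.9356453 × 10^7.
SE(Ŷ) = √(5.9356453 × 10^7) = 7704.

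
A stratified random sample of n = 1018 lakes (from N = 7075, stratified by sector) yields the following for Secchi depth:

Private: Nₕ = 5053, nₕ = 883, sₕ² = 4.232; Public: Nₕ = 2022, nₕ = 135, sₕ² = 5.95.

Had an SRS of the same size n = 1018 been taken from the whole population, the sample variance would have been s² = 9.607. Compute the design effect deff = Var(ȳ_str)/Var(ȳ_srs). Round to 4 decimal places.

Var(ȳ_str) = Σ Wₕ²(1−fₕ)sₕ²/nₕ with Wₕ = Nₕ/7075:
  Private: (5053/7075)²·(1−883/5053)·4.232/883 = 0.002017518
  Public: (2022/7075)²·(1−135/2022)·5.95/135 = 0.0033595674
  → Var(ȳ_str) = 0.0053770854.
Var(ȳ_srs) = (1 − 1018/7075)·9.607/1018 = 0.0080792518.
deff = 0.0053770854 / 0.0080792518 = 0.6655.

0.6655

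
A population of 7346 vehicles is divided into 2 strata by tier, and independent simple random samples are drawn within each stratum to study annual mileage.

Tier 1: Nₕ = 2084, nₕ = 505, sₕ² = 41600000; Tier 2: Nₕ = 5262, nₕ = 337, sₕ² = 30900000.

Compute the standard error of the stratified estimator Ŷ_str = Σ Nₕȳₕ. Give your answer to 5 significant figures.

Var(Ŷ_str) = Σₕ Nₕ²(1 − fₕ)sₕ²/nₕ.
Tier 1: 2084²·(1 − 505/2084)·41600000/505 = 2.7107021 × 10^11.
Tier 2: 5262²·(1 − 337/5262)·30900000/337 = 2.3762146 × 10^12.
Sum = 2.6472848 × 10^12.
SE = √(2.6472848 × 10^12) = 1.6270 × 10^6.

1.6270 × 10^6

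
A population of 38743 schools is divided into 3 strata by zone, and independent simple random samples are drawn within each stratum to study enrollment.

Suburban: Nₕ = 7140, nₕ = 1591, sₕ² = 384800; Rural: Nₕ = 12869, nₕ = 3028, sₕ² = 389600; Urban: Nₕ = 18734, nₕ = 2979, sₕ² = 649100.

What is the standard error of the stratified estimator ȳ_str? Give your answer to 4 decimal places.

Var(ȳ_str) = Σₕ Wₕ²(1 − fₕ)sₕ²/nₕ with Wₕ = Nₕ/N, N = 38743.
Suburban: Wₕ = 0.18429136; term = 0.18429136²·(1 − 0.22282913)·384800/1591 = 6.3839772.
Rural: Wₕ = 0.33216323; term = 0.33216323²·(1 − 0.23529412)·389600/3028 = 10.85577.
Urban: Wₕ = 0.48354541; term = 0.48354541²·(1 − 0.15901569)·649100/2979 = 42.845334.
Sum = 60.085081.
SE = √(60.085081) = 7.7515.

7.7515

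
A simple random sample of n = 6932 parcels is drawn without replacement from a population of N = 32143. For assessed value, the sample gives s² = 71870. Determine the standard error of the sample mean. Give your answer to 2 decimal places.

Under SRS without replacement, Var(ȳ) = (1 − f)·s²/n with f = n/N = 6932/32143 = 0.21566126.
Var(ȳ) = (1 − 0.21566126)·71870/6932 = 0.78433874·10.367859 = 8.1319136.
SE(ȳ) = √(8.1319136) = 2.85.

2.85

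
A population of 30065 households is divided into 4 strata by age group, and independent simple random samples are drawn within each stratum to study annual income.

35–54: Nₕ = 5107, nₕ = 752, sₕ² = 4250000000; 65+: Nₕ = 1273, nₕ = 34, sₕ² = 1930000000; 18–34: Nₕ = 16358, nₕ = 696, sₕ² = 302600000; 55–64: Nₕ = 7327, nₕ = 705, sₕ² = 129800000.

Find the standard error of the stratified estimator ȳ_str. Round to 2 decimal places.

Var(ȳ_str) = Σₕ Wₕ²(1 − fₕ)sₕ²/nₕ with Wₕ = Nₕ/N, N = 30065.
35–54: Wₕ = 0.16986529; term = 0.16986529²·(1 − 0.14724887)·4250000000/752 = 139060.15.
65+: Wₕ = 0.04234159; term = 0.04234159²·(1 − 0.02670856)·1930000000/34 = 99050.275.
18–34: Wₕ = 0.54408781; term = 0.54408781²·(1 − 0.04254799)·302600000/696 = 123229.5.
55–64: Wₕ = 0.24370531; term = 0.24370531²·(1 − 0.09621946)·129800000/705 = 9882.7663.
Sum = 371222.69.
SE = √(371222.69) = 609.28.

609.28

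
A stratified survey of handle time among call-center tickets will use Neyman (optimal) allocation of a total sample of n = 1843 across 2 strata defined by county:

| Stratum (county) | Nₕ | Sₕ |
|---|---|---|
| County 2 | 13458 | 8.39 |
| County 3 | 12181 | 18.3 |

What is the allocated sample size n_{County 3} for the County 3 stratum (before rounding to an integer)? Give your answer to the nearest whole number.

Neyman allocation: nₕ = n·NₕSₕ / Σⱼ NⱼSⱼ.
Σ NⱼSⱼ = 13458·8.39 + 12181·18.3 = 335824.92.
n_{County 3} = 1843·12181·18.3 / 335824.92 = 1223.

1223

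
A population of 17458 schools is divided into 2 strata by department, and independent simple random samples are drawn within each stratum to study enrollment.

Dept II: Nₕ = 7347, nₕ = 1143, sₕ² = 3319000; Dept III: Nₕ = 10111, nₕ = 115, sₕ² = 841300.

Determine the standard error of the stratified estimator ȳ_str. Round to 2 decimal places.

Var(ȳ_str) = Σₕ Wₕ²(1 − fₕ)sₕ²/nₕ with Wₕ = Nₕ/N, N = 17458.
Dept II: Wₕ = 0.42083858; term = 0.42083858²·(1 − 0.15557370)·3319000/1143 = 434.26404.
Dept III: Wₕ = 0.57916142; term = 0.57916142²·(1 − 0.01137375)·841300/115 = 2425.9644.
Sum = 2860.2284.
SE = √(2860.2284) = 53.48.

53.48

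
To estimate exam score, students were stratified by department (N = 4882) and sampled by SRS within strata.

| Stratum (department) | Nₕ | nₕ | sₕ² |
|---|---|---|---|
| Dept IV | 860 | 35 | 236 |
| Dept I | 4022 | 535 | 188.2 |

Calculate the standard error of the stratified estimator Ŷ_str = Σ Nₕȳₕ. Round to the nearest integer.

3117

Var(Ŷ_str) = Σₕ Nₕ²(1 − fₕ)sₕ²/nₕ.
Dept IV: 860²·(1 − 35/860)·236/35 = 4.7840571 × 10^6.
Dept I: 4022²·(1 − 535/4022)·188.2/535 = 4.9335536 × 10^6.
Sum = 9.7176107 × 10^6.
SE = √(9.7176107 × 10^6) = 3117.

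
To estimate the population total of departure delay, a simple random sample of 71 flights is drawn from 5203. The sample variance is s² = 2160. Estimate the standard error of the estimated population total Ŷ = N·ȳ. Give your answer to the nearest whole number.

Var(Ŷ) = N²·Var(ȳ) = N²·(1 − n/N)·s²/n.
f = 71/5203 = 0.01364597; Var(ȳ) = 0.98635403·2160/71 = 30.00739.
Var(Ŷ) = 5203² · 30.00739 = 8.1233633 × 10^8.
SE(Ŷ) = √(8.1233633 × 10^8) = 28502.

28502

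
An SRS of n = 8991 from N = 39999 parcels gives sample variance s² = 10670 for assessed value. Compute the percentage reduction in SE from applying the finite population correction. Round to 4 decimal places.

f = n/N = 8991/39999 = 0.22478062.
SE_no-fpc = √(s²/n) = 1.089377; SE_fpc = √((1−f)s²/n) = 0.95915881.
Ratio = √(1−f) = 0.88046543. Reduction = 100·(1 − 0.88046543) = 11.9535%.

11.9535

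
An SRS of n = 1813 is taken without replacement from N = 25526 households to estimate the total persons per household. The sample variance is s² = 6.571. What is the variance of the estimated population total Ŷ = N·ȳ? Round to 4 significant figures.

Var(Ŷ) = N²·Var(ȳ) = N²·(1 − n/N)·s²/n.
f = 1813/25526 = 0.07102562; Var(ȳ) = 0.92897438·6.571/1813 = 0.0033669557.
Var(Ŷ) = 25526² · 0.0033669557 = 2.1938298 × 10^6.

2.194 × 10^6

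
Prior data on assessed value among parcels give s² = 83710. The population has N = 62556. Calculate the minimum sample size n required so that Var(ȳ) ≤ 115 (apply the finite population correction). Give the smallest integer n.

Without fpc, n₀ = s²/D = 83710/115 = 727.9130.
With fpc, (1 − n/N)·s²/n ≤ D requires n ≥ n₀/(1 + n₀/N) = 727.9130/(1 + 727.9130/62556) = 719.5403.
Rounding up, n = 720.

720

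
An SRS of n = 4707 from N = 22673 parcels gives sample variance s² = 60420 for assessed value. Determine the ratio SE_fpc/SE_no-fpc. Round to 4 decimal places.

f = n/N = 4707/22673 = 0.20760376.
SE_no-fpc = √(s²/n) = 3.5827645; SE_fpc = √((1−f)s²/n) = 3.1892566.
Ratio = √(1−f) = 0.89016641.

0.8902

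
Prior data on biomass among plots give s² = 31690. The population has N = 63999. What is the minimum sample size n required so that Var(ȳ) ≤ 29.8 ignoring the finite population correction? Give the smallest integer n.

1064

Without fpc, n₀ = s²/D = 31690/29.8 = 1063.4228.
Rounding up, n = 1064.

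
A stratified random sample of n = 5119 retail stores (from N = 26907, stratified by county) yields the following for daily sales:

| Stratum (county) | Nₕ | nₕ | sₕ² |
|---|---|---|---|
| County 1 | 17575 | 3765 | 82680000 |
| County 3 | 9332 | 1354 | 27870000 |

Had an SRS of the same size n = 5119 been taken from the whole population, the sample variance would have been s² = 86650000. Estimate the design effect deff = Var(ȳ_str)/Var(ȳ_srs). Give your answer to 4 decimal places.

0.6915

Var(ȳ_str) = Σ Wₕ²(1−fₕ)sₕ²/nₕ with Wₕ = Nₕ/26907:
  County 1: (17575/26907)²·(1−3765/17575)·82680000/3765 = 7361.9683
  County 3: (9332/26907)²·(1−1354/9332)·27870000/1354 = 2116.6863
  → Var(ȳ_str) = 9478.6546.
Var(ȳ_srs) = (1 − 5119/26907)·86650000/5119 = 13706.783.
deff = 9478.6546 / 13706.783 = 0.6915.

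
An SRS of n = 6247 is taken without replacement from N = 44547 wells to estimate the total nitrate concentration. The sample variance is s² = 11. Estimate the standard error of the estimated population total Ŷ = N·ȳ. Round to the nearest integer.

1733

Var(Ŷ) = N²·Var(ȳ) = N²·(1 − n/N)·s²/n.
f = 6247/44547 = 0.14023391; Var(ȳ) = 0.85976609·11/6247 = 0.001513915.
Var(Ŷ) = 44547² · 0.001513915 = 3.0042662 × 10^6.
SE(Ŷ) = √(3.0042662 × 10^6) = 1733.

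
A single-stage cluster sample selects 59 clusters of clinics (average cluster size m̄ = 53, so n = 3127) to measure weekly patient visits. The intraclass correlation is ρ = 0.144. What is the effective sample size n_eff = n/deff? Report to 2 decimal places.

deff = 1 + (53 − 1)·0.144 = 1 + 7.488 = 8.488.
n_eff = 3127 / 8.488 = 368.40.

368.40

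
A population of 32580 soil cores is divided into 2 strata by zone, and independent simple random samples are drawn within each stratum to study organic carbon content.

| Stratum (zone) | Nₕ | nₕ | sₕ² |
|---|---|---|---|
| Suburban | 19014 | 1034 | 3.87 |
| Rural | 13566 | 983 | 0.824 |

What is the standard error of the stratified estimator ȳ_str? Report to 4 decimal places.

0.0366

Var(ȳ_str) = Σₕ Wₕ²(1 − fₕ)sₕ²/nₕ with Wₕ = Nₕ/N, N = 32580.
Suburban: Wₕ = 0.58360958; term = 0.58360958²·(1 − 0.05438098)·3.87/1034 = 0.0012054562.
Rural: Wₕ = 0.41639042; term = 0.41639042²·(1 − 0.07246056)·0.824/983 = 1.3480548 × 10^-4.
Sum = 0.0013402617.
SE = √(0.0013402617) = 0.0366.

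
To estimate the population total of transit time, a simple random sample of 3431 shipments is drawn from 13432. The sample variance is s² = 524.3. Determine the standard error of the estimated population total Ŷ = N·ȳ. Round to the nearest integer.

4531

Var(Ŷ) = N²·Var(ȳ) = N²·(1 − n/N)·s²/n.
f = 3431/13432 = 0.25543478; Var(ȳ) = 0.74456522·524.3/3431 = 0.11377894.
Var(Ŷ) = 13432² · 0.11377894 = 2.052784 × 10^7.
SE(Ŷ) = √(2.052784 × 10^7) = 4531.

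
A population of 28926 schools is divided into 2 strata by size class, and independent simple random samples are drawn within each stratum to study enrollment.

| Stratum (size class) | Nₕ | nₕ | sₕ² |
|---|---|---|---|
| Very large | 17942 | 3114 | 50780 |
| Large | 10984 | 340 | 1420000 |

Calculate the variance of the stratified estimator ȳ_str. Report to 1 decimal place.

588.8

Var(ȳ_str) = Σₕ Wₕ²(1 − fₕ)sₕ²/nₕ with Wₕ = Nₕ/N, N = 28926.
Very large: Wₕ = 0.62027242; term = 0.62027242²·(1 − 0.17355925)·50780/3114 = 5.1850238.
Large: Wₕ = 0.37972758; term = 0.37972758²·(1 − 0.03095412)·1420000/340 = 583.57685.
Sum = 588.76187.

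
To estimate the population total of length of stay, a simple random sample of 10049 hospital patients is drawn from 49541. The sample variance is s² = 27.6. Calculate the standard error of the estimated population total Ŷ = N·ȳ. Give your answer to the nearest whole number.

Var(Ŷ) = N²·Var(ȳ) = N²·(1 − n/N)·s²/n.
f = 10049/49541 = 0.20284209; Var(ȳ) = 0.79715791·27.6/10049 = 0.0021894276.
Var(Ŷ) = 49541² · 0.0021894276 = 5.3735355 × 10^6.
SE(Ŷ) = √(5.3735355 × 10^6) = 2318.

2318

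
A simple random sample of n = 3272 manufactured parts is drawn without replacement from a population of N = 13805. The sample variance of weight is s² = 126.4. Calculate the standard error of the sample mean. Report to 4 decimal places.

0.1717

Under SRS without replacement, Var(ȳ) = (1 − f)·s²/n with f = n/N = 3272/13805 = 0.23701557.
Var(ȳ) = (1 − 0.23701557)·126.4/3272 = 0.76298443·0.038630807 = 0.029474704.
SE(ȳ) = √(0.029474704) = 0.1717.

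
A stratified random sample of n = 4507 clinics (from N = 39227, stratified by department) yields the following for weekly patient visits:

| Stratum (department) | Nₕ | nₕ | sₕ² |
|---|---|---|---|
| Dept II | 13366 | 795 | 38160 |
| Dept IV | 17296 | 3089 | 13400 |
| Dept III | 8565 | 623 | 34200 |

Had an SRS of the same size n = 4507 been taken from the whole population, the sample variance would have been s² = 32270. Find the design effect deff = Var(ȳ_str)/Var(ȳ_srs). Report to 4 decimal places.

Var(ȳ_str) = Σ Wₕ²(1−fₕ)sₕ²/nₕ with Wₕ = Nₕ/39227:
  Dept II: (13366/39227)²·(1−795/13366)·38160/795 = 5.24134
  Dept IV: (17296/39227)²·(1−3089/17296)·13400/3089 = 0.69273121
  Dept III: (8565/39227)²·(1−623/8565)·34200/623 = 2.4267504
  → Var(ȳ_str) = 8.3608216.
Var(ȳ_srs) = (1 − 4507/39227)·32270/4507 = 6.3373257.
deff = 8.3608216 / 6.3373257 = 1.3193.

1.3193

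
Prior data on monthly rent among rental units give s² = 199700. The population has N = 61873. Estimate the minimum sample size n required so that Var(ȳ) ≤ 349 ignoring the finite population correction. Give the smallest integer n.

573

Without fpc, n₀ = s²/D = 199700/349 = 572.2063.
Rounding up, n = 573.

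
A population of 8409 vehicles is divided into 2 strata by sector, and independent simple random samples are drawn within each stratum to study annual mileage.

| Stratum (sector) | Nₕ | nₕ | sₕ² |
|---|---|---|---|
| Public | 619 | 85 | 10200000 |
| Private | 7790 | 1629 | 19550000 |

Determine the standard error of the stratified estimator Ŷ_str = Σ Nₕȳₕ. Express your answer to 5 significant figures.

784640

Var(Ŷ_str) = Σₕ Nₕ²(1 − fₕ)sₕ²/nₕ.
Public: 619²·(1 − 85/619)·10200000/85 = 3.966552 × 10^10.
Private: 7790²·(1 − 1629/7790)·19550000/1629 = 5.759892 × 10^11.
Sum = 6.1565472 × 10^11.
SE = √(6.1565472 × 10^11) = 784640.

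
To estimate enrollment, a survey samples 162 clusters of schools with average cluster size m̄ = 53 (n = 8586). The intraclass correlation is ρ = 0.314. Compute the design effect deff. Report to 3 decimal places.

deff = 1 + (53 − 1)·0.314 = 1 + 16.328 = 17.328.

17.328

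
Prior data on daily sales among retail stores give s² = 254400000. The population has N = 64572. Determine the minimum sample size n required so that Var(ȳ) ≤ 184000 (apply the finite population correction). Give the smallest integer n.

Without fpc, n₀ = s²/D = 254400000/184000 = 1382.6087.
With fpc, (1 − n/N)·s²/n ≤ D requires n ≥ n₀/(1 + n₀/N) = 1382.6087/(1 + 1382.6087/64572) = 1353.6250.
Rounding up, n = 1354.

1354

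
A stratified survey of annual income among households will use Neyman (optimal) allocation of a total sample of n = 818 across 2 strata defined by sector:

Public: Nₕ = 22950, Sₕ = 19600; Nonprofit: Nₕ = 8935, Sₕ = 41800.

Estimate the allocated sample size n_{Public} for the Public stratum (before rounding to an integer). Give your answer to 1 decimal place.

Neyman allocation: nₕ = n·NₕSₕ / Σⱼ NⱼSⱼ.
Σ NⱼSⱼ = 22950·19600 + 8935·41800 = 8.23303 × 10^8.
n_{Public} = 818·22950·19600 / (8.23303 × 10^8) = 446.9.

446.9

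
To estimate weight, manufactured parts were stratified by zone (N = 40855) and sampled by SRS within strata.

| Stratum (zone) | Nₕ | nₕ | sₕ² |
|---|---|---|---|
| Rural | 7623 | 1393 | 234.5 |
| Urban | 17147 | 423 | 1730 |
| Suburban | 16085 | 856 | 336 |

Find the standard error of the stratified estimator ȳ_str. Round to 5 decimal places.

0.87467

Var(ȳ_str) = Σₕ Wₕ²(1 − fₕ)sₕ²/nₕ with Wₕ = Nₕ/N, N = 40855.
Rural: Wₕ = 0.18658671; term = 0.18658671²·(1 − 0.18273646)·234.5/1393 = 0.0047897767.
Urban: Wₕ = 0.41970383; term = 0.41970383²·(1 − 0.02466904)·1730/423 = 0.70265738.
Suburban: Wₕ = 0.39370946; term = 0.39370946²·(1 − 0.05321728)·336/856 = 0.057605975.
Sum = 0.76505313.
SE = √(0.76505313) = 0.87467.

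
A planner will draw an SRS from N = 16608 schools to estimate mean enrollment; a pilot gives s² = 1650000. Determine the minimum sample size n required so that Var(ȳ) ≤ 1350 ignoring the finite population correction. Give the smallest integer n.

1223

Without fpc, n₀ = s²/D = 1650000/1350 = 1222.2222.
Rounding up, n = 1223.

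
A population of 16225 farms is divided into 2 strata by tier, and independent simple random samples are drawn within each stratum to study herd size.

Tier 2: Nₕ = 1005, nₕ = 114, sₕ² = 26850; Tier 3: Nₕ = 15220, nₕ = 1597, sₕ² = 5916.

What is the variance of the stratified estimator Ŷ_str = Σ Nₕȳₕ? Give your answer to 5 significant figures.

Var(Ŷ_str) = Σₕ Nₕ²(1 − fₕ)sₕ²/nₕ.
Tier 2: 1005²·(1 − 114/1005)·26850/114 = 2.1090322 × 10^8.
Tier 3: 15220²·(1 − 1597/15220)·5916/1597 = 7.6808743 × 10^8.
Sum = 9.7899065 × 10^8.

9.7899 × 10^8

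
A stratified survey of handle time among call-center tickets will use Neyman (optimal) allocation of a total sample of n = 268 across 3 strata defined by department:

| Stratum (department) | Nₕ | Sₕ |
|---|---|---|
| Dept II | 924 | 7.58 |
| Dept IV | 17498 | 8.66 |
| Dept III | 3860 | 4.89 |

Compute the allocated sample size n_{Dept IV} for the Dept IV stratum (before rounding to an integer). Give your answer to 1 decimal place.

228.9

Neyman allocation: nₕ = n·NₕSₕ / Σⱼ NⱼSⱼ.
Σ NⱼSⱼ = 924·7.58 + 17498·8.66 + 3860·4.89 = 177412.
n_{Dept IV} = 268·17498·8.66 / 177412 = 228.9.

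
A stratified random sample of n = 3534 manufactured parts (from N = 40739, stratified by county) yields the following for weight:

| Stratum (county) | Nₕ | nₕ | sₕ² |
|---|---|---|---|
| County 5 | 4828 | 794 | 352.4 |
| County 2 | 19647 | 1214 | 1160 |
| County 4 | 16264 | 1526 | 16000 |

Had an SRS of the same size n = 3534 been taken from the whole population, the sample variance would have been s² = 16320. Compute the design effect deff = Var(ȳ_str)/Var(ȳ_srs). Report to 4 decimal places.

Var(ȳ_str) = Σ Wₕ²(1−fₕ)sₕ²/nₕ with Wₕ = Nₕ/40739:
  County 5: (4828/40739)²·(1−794/4828)·352.4/794 = 0.005208322
  County 2: (19647/40739)²·(1−1214/19647)·1160/1214 = 0.2085023
  County 4: (16264/40739)²·(1−1526/16264)·16000/1526 = 1.5142955
  → Var(ȳ_str) = 1.7280061.
Var(ȳ_srs) = (1 − 3534/40739)·16320/3534 = 4.2173977.
deff = 1.7280061 / 4.2173977 = 0.4097.

0.4097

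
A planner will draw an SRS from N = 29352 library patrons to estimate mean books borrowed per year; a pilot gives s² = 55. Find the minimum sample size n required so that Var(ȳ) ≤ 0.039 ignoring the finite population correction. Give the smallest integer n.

Without fpc, n₀ = s²/D = 55/0.039 = 1410.2564.
Rounding up, n = 1411.

1411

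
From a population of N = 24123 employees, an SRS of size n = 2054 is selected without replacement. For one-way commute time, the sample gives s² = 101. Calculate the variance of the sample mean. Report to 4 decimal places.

0.0450

Under SRS without replacement, Var(ȳ) = (1 − f)·s²/n with f = n/N = 2054/24123 = 0.08514696.
Var(ȳ) = (1 − 0.08514696)·101/2054 = 0.91485304·0.049172347 = 0.044985471.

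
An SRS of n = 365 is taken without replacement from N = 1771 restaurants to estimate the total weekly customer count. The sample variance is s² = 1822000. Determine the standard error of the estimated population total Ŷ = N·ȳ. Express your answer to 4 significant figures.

111500

Var(Ŷ) = N²·Var(ȳ) = N²·(1 − n/N)·s²/n.
f = 365/1771 = 0.20609825; Var(ȳ) = 0.79390175·1822000/365 = 3962.9835.
Var(Ŷ) = 1771² · 3962.9835 = 1.2429664 × 10^10.
SE(Ŷ) = √(1.2429664 × 10^10) = 111500.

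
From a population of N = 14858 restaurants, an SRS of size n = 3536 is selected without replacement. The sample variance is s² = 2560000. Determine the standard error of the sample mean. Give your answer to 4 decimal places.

Under SRS without replacement, Var(ȳ) = (1 − f)·s²/n with f = n/N = 3536/14858 = 0.23798627.
Var(ȳ) = (1 − 0.23798627)·2560000/3536 = 0.76201373·723.9819 = 551.68415.
SE(ȳ) = √(551.68415) = 23.4880.

23.4880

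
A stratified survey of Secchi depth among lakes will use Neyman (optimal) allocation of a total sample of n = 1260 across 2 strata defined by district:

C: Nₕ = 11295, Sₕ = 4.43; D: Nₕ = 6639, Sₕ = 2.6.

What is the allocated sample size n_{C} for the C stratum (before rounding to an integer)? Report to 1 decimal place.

Neyman allocation: nₕ = n·NₕSₕ / Σⱼ NⱼSⱼ.
Σ NⱼSⱼ = 11295·4.43 + 6639·2.6 = 67298.25.
n_{C} = 1260·11295·4.43 / 67298.25 = 936.8.

936.8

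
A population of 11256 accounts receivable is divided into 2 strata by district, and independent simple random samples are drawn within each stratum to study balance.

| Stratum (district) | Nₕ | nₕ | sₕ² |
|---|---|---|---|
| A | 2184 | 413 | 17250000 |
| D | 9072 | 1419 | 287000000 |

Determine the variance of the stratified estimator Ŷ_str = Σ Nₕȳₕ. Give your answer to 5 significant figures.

1.4204 × 10^13

Var(Ŷ_str) = Σₕ Nₕ²(1 − fₕ)sₕ²/nₕ.
A: 2184²·(1 − 413/2184)·17250000/413 = 1.6155122 × 10^11.
D: 9072²·(1 − 1419/9072)·287000000/1419 = 1.4042171 × 10^13.
Sum = 1.4203722 × 10^13.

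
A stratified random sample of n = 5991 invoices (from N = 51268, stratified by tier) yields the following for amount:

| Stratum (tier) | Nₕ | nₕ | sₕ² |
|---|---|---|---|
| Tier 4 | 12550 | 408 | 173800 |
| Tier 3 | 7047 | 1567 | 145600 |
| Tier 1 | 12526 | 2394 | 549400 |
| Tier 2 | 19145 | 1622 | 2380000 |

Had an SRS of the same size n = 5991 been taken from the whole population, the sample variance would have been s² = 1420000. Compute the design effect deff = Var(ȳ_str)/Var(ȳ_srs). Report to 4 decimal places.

1.0721

Var(ȳ_str) = Σ Wₕ²(1−fₕ)sₕ²/nₕ with Wₕ = Nₕ/51268:
  Tier 4: (12550/51268)²·(1−408/12550)·173800/408 = 24.696239
  Tier 3: (7047/51268)²·(1−1567/7047)·145600/1567 = 1.3651628
  Tier 1: (12526/51268)²·(1−2394/12526)·549400/2394 = 11.08101
  Tier 2: (19145/51268)²·(1−1622/19145)·2380000/1622 = 187.2825
  → Var(ȳ_str) = 224.42491.
Var(ȳ_srs) = (1 − 5991/51268)·1420000/5991 = 209.32461.
deff = 224.42491 / 209.32461 = 1.0721.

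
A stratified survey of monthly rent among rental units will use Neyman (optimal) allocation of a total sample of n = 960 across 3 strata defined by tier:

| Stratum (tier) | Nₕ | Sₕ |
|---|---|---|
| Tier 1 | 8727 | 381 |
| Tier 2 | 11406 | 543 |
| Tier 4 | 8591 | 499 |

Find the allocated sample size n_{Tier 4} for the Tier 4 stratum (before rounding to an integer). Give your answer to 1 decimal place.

298.1

Neyman allocation: nₕ = n·NₕSₕ / Σⱼ NⱼSⱼ.
Σ NⱼSⱼ = 8727·381 + 11406·543 + 8591·499 = 1.3805354 × 10^7.
n_{Tier 4} = 960·8591·499 / (1.3805354 × 10^7) = 298.1.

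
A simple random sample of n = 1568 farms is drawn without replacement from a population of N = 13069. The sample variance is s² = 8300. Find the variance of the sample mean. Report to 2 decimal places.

Under SRS without replacement, Var(ȳ) = (1 − f)·s²/n with f = n/N = 1568/13069 = 0.11997858.
Var(ȳ) = (1 − 0.11997858)·8300/1568 = 0.88002142·5.2933673 = 4.6582767.

4.66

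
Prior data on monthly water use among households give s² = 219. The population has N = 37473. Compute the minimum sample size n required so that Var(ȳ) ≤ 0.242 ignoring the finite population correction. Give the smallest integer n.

Without fpc, n₀ = s²/D = 219/0.242 = 904.9587.
Rounding up, n = 905.

905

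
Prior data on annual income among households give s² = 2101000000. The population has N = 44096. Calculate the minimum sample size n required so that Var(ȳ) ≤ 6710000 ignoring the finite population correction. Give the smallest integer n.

Without fpc, n₀ = s²/D = 2101000000/6710000 = 313.1148.
Rounding up, n = 314.

314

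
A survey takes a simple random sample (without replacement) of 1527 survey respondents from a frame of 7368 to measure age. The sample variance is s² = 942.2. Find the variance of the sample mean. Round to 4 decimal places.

Under SRS without replacement, Var(ȳ) = (1 − f)·s²/n with f = n/N = 1527/7368 = 0.20724756.
Var(ȳ) = (1 − 0.20724756)·942.2/1527 = 0.79275244·0.61702685 = 0.48914954.

0.4891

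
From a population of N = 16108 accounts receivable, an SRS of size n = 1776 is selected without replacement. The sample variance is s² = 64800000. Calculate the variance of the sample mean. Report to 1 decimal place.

32463.6

Under SRS without replacement, Var(ȳ) = (1 − f)·s²/n with f = n/N = 1776/16108 = 0.11025577.
Var(ȳ) = (1 − 0.11025577)·64800000/1776 = 0.88974423·36486.486 = 32463.641.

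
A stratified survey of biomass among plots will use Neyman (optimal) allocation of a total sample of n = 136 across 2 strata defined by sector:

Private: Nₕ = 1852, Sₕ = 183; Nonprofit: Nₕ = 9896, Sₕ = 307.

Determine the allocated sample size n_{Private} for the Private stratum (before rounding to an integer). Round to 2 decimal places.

Neyman allocation: nₕ = n·NₕSₕ / Σⱼ NⱼSⱼ.
Σ NⱼSⱼ = 1852·183 + 9896·307 = 3.376988 × 10^6.
n_{Private} = 136·1852·183 / (3.376988 × 10^6) = 13.65.

13.65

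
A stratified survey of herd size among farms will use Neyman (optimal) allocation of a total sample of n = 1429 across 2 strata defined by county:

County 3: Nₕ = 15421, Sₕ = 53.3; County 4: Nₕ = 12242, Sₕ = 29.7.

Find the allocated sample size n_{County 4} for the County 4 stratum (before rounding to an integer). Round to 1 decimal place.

Neyman allocation: nₕ = n·NₕSₕ / Σⱼ NⱼSⱼ.
Σ NⱼSⱼ = 15421·53.3 + 12242·29.7 = 1.1855267 × 10^6.
n_{County 4} = 1429·12242·29.7 / (1.1855267 × 10^6) = 438.3.

438.3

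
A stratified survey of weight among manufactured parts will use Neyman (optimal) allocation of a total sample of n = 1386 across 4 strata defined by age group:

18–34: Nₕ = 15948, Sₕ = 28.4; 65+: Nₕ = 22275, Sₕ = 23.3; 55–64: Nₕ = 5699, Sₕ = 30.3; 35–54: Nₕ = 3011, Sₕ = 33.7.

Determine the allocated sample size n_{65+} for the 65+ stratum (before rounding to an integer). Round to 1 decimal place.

577.3

Neyman allocation: nₕ = n·NₕSₕ / Σⱼ NⱼSⱼ.
Σ NⱼSⱼ = 15948·28.4 + 22275·23.3 + 5699·30.3 + 3011·33.7 = 1.2460811 × 10^6.
n_{65+} = 1386·22275·23.3 / (1.2460811 × 10^6) = 577.3.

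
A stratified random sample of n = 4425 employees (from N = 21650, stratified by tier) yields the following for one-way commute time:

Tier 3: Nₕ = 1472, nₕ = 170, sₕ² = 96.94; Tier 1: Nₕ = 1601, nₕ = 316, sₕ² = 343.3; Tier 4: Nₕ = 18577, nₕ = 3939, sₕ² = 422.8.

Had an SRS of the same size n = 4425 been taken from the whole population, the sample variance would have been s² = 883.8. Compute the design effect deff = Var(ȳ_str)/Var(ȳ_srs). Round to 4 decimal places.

0.4366

Var(ȳ_str) = Σ Wₕ²(1−fₕ)sₕ²/nₕ with Wₕ = Nₕ/21650:
  Tier 3: (1472/21650)²·(1−170/1472)·96.94/170 = 0.0023316163
  Tier 1: (1601/21650)²·(1−316/1601)·343.3/316 = 0.0047683198
  Tier 4: (18577/21650)²·(1−3939/18577)·422.8/3939 = 0.062271671
  → Var(ȳ_str) = 0.069371607.
Var(ȳ_srs) = (1 − 4425/21650)·883.8/4425 = 0.15890664.
deff = 0.069371607 / 0.15890664 = 0.4366.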